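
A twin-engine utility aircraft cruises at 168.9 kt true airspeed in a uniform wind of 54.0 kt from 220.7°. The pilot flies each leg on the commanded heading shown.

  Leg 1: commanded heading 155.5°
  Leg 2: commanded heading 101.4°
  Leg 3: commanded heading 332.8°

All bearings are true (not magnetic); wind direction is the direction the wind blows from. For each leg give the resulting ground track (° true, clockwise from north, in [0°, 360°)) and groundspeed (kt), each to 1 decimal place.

Leg 1: heading 155.5°; drift -18.5° → track 137.0°, groundspeed 154.2 kt
Leg 2: heading 101.4°; drift -13.6° → track 87.8°, groundspeed 200.9 kt
Leg 3: heading 332.8°; drift +14.8° → track 347.6°, groundspeed 195.7 kt

Leg 1: track=137.0°, groundspeed=154.2 kt
Leg 2: track=87.8°, groundspeed=200.9 kt
Leg 3: track=347.6°, groundspeed=195.7 kt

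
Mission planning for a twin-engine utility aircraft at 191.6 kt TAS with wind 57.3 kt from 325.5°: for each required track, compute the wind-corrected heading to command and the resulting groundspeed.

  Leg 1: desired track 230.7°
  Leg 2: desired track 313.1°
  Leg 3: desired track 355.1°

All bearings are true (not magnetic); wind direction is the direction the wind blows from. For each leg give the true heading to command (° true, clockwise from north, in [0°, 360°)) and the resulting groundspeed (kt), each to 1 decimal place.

Leg 1: heading=248.0°, groundspeed=187.7 kt
Leg 2: heading=316.8°, groundspeed=135.2 kt
Leg 3: heading=346.6°, groundspeed=139.7 kt

Leg 1: desired track 230.7°; wind correction +17.3° → command heading 248.0°, groundspeed 187.7 kt
Leg 2: desired track 313.1°; wind correction +3.7° → command heading 316.8°, groundspeed 135.2 kt
Leg 3: desired track 355.1°; wind correction -8.5° → command heading 346.6°, groundspeed 139.7 kt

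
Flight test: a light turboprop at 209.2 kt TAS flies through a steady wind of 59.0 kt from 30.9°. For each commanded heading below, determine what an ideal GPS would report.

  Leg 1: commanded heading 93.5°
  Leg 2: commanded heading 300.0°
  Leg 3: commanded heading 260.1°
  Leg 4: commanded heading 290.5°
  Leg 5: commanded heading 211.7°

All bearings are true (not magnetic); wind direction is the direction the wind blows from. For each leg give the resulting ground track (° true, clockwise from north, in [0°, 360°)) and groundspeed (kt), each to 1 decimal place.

Leg 1: track=109.6°, groundspeed=189.4 kt
Leg 2: track=284.3°, groundspeed=218.3 kt
Leg 3: track=249.9°, groundspeed=251.7 kt
Leg 4: track=275.7°, groundspeed=227.4 kt
Leg 5: track=211.5°, groundspeed=268.2 kt

Leg 1: heading 93.5°; drift +16.1° → track 109.6°, groundspeed 189.4 kt
Leg 2: heading 300.0°; drift -15.7° → track 284.3°, groundspeed 218.3 kt
Leg 3: heading 260.1°; drift -10.2° → track 249.9°, groundspeed 251.7 kt
Leg 4: heading 290.5°; drift -14.8° → track 275.7°, groundspeed 227.4 kt
Leg 5: heading 211.7°; drift -0.2° → track 211.5°, groundspeed 268.2 kt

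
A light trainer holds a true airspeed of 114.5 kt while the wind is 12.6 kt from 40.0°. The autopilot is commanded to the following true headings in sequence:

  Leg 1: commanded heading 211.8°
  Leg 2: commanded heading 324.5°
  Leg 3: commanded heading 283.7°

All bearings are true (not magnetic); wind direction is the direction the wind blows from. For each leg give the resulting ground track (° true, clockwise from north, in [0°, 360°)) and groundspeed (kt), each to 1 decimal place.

Leg 1: track=212.6°, groundspeed=127.0 kt
Leg 2: track=318.2°, groundspeed=112.0 kt
Leg 3: track=278.3°, groundspeed=120.6 kt

Leg 1: heading 211.8°; drift +0.8° → track 212.6°, groundspeed 127.0 kt
Leg 2: heading 324.5°; drift -6.3° → track 318.2°, groundspeed 112.0 kt
Leg 3: heading 283.7°; drift -5.4° → track 278.3°, groundspeed 120.6 kt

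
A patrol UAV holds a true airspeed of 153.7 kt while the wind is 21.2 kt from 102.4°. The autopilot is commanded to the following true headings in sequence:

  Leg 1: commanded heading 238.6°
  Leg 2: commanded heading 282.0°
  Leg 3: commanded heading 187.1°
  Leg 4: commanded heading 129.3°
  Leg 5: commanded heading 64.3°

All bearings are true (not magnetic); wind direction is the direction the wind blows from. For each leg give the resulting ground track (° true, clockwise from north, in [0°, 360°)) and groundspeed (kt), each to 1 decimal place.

Leg 1: track=243.6°, groundspeed=169.6 kt
Leg 2: track=282.0°, groundspeed=174.9 kt
Leg 3: track=195.0°, groundspeed=153.2 kt
Leg 4: track=133.4°, groundspeed=135.1 kt
Leg 5: track=58.8°, groundspeed=137.6 kt

Leg 1: heading 238.6°; drift +5.0° → track 243.6°, groundspeed 169.6 kt
Leg 2: heading 282.0°; drift +0.0° → track 282.0°, groundspeed 174.9 kt
Leg 3: heading 187.1°; drift +7.9° → track 195.0°, groundspeed 153.2 kt
Leg 4: heading 129.3°; drift +4.1° → track 133.4°, groundspeed 135.1 kt
Leg 5: heading 64.3°; drift -5.5° → track 58.8°, groundspeed 137.6 kt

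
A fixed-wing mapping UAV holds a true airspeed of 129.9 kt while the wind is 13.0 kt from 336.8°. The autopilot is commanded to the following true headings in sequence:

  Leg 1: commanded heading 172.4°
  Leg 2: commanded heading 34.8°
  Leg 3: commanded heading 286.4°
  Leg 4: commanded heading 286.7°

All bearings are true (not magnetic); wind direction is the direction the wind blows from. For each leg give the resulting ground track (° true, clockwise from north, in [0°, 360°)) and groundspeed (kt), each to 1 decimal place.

Leg 1: track=171.0°, groundspeed=142.5 kt
Leg 2: track=39.9°, groundspeed=123.5 kt
Leg 3: track=281.7°, groundspeed=122.0 kt
Leg 4: track=282.0°, groundspeed=122.0 kt

Leg 1: heading 172.4°; drift -1.4° → track 171.0°, groundspeed 142.5 kt
Leg 2: heading 34.8°; drift +5.1° → track 39.9°, groundspeed 123.5 kt
Leg 3: heading 286.4°; drift -4.7° → track 281.7°, groundspeed 122.0 kt
Leg 4: heading 286.7°; drift -4.7° → track 282.0°, groundspeed 122.0 kt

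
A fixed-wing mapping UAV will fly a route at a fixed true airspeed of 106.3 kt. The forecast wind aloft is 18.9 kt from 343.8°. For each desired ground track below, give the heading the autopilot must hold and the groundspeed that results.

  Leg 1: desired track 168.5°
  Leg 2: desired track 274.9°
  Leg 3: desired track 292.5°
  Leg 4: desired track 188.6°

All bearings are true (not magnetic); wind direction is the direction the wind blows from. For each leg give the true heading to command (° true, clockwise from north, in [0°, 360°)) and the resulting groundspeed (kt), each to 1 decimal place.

Leg 1: heading=169.3°, groundspeed=125.1 kt
Leg 2: heading=284.4°, groundspeed=98.0 kt
Leg 3: heading=300.5°, groundspeed=93.5 kt
Leg 4: heading=192.9°, groundspeed=123.2 kt

Leg 1: desired track 168.5°; wind correction +0.8° → command heading 169.3°, groundspeed 125.1 kt
Leg 2: desired track 274.9°; wind correction +9.5° → command heading 284.4°, groundspeed 98.0 kt
Leg 3: desired track 292.5°; wind correction +8.0° → command heading 300.5°, groundspeed 93.5 kt
Leg 4: desired track 188.6°; wind correction +4.3° → command heading 192.9°, groundspeed 123.2 kt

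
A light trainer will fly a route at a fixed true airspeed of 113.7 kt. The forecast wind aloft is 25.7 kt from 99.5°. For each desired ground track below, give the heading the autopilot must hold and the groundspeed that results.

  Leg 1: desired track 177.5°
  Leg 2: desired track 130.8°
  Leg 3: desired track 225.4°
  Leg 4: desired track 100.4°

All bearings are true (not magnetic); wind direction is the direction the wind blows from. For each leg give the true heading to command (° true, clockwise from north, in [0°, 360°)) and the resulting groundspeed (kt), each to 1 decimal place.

Leg 1: heading=164.7°, groundspeed=105.5 kt
Leg 2: heading=124.1°, groundspeed=91.0 kt
Leg 3: heading=214.8°, groundspeed=126.8 kt
Leg 4: heading=100.2°, groundspeed=88.0 kt

Leg 1: desired track 177.5°; wind correction -12.8° → command heading 164.7°, groundspeed 105.5 kt
Leg 2: desired track 130.8°; wind correction -6.7° → command heading 124.1°, groundspeed 91.0 kt
Leg 3: desired track 225.4°; wind correction -10.6° → command heading 214.8°, groundspeed 126.8 kt
Leg 4: desired track 100.4°; wind correction -0.2° → command heading 100.2°, groundspeed 88.0 kt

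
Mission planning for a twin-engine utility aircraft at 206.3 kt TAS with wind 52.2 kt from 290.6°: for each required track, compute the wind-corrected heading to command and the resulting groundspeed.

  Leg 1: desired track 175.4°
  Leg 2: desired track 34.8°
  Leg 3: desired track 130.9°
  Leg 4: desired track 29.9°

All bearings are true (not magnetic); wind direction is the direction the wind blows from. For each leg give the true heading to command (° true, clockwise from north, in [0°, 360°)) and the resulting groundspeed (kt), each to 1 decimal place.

Leg 1: desired track 175.4°; wind correction +13.2° → command heading 188.6°, groundspeed 223.0 kt
Leg 2: desired track 34.8°; wind correction -14.2° → command heading 20.6°, groundspeed 212.8 kt
Leg 3: desired track 130.9°; wind correction +5.0° → command heading 135.9°, groundspeed 254.5 kt
Leg 4: desired track 29.9°; wind correction -14.5° → command heading 15.4°, groundspeed 208.2 kt

Leg 1: heading=188.6°, groundspeed=223.0 kt
Leg 2: heading=20.6°, groundspeed=212.8 kt
Leg 3: heading=135.9°, groundspeed=254.5 kt
Leg 4: heading=15.4°, groundspeed=208.2 kt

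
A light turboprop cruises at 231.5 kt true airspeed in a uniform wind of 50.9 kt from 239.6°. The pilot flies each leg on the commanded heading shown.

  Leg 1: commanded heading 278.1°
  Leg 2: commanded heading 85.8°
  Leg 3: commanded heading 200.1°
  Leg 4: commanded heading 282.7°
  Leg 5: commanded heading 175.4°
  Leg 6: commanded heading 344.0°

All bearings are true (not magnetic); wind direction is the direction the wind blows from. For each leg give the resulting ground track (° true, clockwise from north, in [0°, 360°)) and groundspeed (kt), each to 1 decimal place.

Leg 1: track=287.5°, groundspeed=194.3 kt
Leg 2: track=81.2°, groundspeed=278.1 kt
Leg 3: track=190.5°, groundspeed=194.9 kt
Leg 4: track=292.8°, groundspeed=197.4 kt
Leg 5: track=163.1°, groundspeed=214.3 kt
Leg 6: track=355.4°, groundspeed=249.1 kt

Leg 1: heading 278.1°; drift +9.4° → track 287.5°, groundspeed 194.3 kt
Leg 2: heading 85.8°; drift -4.6° → track 81.2°, groundspeed 278.1 kt
Leg 3: heading 200.1°; drift -9.6° → track 190.5°, groundspeed 194.9 kt
Leg 4: heading 282.7°; drift +10.1° → track 292.8°, groundspeed 197.4 kt
Leg 5: heading 175.4°; drift -12.3° → track 163.1°, groundspeed 214.3 kt
Leg 6: heading 344.0°; drift +11.4° → track 355.4°, groundspeed 249.1 kt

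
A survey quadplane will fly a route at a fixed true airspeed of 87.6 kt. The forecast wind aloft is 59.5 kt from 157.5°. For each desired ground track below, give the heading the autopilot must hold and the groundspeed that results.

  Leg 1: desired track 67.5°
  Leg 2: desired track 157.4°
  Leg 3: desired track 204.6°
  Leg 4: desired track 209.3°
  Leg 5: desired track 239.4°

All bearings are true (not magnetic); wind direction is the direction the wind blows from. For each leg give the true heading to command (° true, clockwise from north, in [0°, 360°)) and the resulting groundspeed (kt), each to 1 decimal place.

Leg 1: desired track 67.5°; wind correction +42.8° → command heading 110.3°, groundspeed 64.3 kt
Leg 2: desired track 157.4°; wind correction +0.1° → command heading 157.5°, groundspeed 28.1 kt
Leg 3: desired track 204.6°; wind correction -29.8° → command heading 174.8°, groundspeed 35.5 kt
Leg 4: desired track 209.3°; wind correction -32.3° → command heading 177.0°, groundspeed 37.3 kt
Leg 5: desired track 239.4°; wind correction -42.3° → command heading 197.1°, groundspeed 56.5 kt

Leg 1: heading=110.3°, groundspeed=64.3 kt
Leg 2: heading=157.5°, groundspeed=28.1 kt
Leg 3: heading=174.8°, groundspeed=35.5 kt
Leg 4: heading=177.0°, groundspeed=37.3 kt
Leg 5: heading=197.1°, groundspeed=56.5 kt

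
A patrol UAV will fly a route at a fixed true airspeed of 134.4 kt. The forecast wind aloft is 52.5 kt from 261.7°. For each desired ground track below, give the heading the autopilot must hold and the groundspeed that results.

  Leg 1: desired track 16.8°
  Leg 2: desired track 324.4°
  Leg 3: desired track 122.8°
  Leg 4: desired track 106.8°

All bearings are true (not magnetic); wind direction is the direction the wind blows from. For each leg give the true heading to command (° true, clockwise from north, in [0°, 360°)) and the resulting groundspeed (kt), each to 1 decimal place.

Leg 1: heading=356.1°, groundspeed=148.0 kt
Leg 2: heading=304.1°, groundspeed=102.0 kt
Leg 3: heading=137.7°, groundspeed=169.5 kt
Leg 4: heading=116.3°, groundspeed=180.1 kt

Leg 1: desired track 16.8°; wind correction -20.7° → command heading 356.1°, groundspeed 148.0 kt
Leg 2: desired track 324.4°; wind correction -20.3° → command heading 304.1°, groundspeed 102.0 kt
Leg 3: desired track 122.8°; wind correction +14.9° → command heading 137.7°, groundspeed 169.5 kt
Leg 4: desired track 106.8°; wind correction +9.5° → command heading 116.3°, groundspeed 180.1 kt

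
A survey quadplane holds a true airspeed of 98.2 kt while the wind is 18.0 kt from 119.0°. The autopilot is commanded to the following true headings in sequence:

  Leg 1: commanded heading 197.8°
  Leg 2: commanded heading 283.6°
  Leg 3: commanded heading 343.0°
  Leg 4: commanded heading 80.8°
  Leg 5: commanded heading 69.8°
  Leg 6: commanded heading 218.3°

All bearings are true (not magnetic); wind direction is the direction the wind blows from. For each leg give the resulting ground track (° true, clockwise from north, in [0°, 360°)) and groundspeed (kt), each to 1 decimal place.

Leg 1: track=208.4°, groundspeed=96.3 kt
Leg 2: track=286.0°, groundspeed=115.7 kt
Leg 3: track=336.6°, groundspeed=111.8 kt
Leg 4: track=73.3°, groundspeed=84.8 kt
Leg 5: track=60.8°, groundspeed=87.5 kt
Leg 6: track=228.3°, groundspeed=102.7 kt

Leg 1: heading 197.8°; drift +10.6° → track 208.4°, groundspeed 96.3 kt
Leg 2: heading 283.6°; drift +2.4° → track 286.0°, groundspeed 115.7 kt
Leg 3: heading 343.0°; drift -6.4° → track 336.6°, groundspeed 111.8 kt
Leg 4: heading 80.8°; drift -7.5° → track 73.3°, groundspeed 84.8 kt
Leg 5: heading 69.8°; drift -9.0° → track 60.8°, groundspeed 87.5 kt
Leg 6: heading 218.3°; drift +10.0° → track 228.3°, groundspeed 102.7 kt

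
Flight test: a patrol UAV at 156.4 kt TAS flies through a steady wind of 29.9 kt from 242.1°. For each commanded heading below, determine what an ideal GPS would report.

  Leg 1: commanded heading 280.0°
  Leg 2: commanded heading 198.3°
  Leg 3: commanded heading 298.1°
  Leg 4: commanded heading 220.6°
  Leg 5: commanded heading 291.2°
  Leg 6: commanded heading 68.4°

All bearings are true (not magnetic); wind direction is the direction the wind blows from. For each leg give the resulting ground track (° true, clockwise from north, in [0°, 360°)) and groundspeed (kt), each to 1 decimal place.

Leg 1: track=287.9°, groundspeed=134.1 kt
Leg 2: track=189.6°, groundspeed=136.4 kt
Leg 3: track=308.2°, groundspeed=141.9 kt
Leg 4: track=215.7°, groundspeed=129.0 kt
Leg 5: track=300.6°, groundspeed=138.7 kt
Leg 6: track=67.4°, groundspeed=186.1 kt

Leg 1: heading 280.0°; drift +7.9° → track 287.9°, groundspeed 134.1 kt
Leg 2: heading 198.3°; drift -8.7° → track 189.6°, groundspeed 136.4 kt
Leg 3: heading 298.1°; drift +10.1° → track 308.2°, groundspeed 141.9 kt
Leg 4: heading 220.6°; drift -4.9° → track 215.7°, groundspeed 129.0 kt
Leg 5: heading 291.2°; drift +9.4° → track 300.6°, groundspeed 138.7 kt
Leg 6: heading 68.4°; drift -1.0° → track 67.4°, groundspeed 186.1 kt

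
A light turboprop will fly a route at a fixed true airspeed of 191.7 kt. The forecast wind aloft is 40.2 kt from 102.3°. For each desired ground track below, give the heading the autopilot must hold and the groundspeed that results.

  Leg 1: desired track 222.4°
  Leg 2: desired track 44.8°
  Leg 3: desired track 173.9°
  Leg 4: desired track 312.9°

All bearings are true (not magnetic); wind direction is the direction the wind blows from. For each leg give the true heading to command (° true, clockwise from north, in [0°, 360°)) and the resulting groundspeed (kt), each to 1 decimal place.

Leg 1: heading=211.9°, groundspeed=208.7 kt
Leg 2: heading=55.0°, groundspeed=167.1 kt
Leg 3: heading=162.4°, groundspeed=175.2 kt
Leg 4: heading=319.0°, groundspeed=225.2 kt

Leg 1: desired track 222.4°; wind correction -10.5° → command heading 211.9°, groundspeed 208.7 kt
Leg 2: desired track 44.8°; wind correction +10.2° → command heading 55.0°, groundspeed 167.1 kt
Leg 3: desired track 173.9°; wind correction -11.5° → command heading 162.4°, groundspeed 175.2 kt
Leg 4: desired track 312.9°; wind correction +6.1° → command heading 319.0°, groundspeed 225.2 kt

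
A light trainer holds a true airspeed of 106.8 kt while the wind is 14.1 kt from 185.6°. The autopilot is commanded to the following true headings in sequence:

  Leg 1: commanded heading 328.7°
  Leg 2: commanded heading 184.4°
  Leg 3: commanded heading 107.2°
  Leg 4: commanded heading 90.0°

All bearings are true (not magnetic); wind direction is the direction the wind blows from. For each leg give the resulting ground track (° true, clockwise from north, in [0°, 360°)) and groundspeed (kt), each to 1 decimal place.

Leg 1: track=332.8°, groundspeed=118.4 kt
Leg 2: track=184.2°, groundspeed=92.7 kt
Leg 3: track=99.6°, groundspeed=104.9 kt
Leg 4: track=82.6°, groundspeed=109.1 kt

Leg 1: heading 328.7°; drift +4.1° → track 332.8°, groundspeed 118.4 kt
Leg 2: heading 184.4°; drift -0.2° → track 184.2°, groundspeed 92.7 kt
Leg 3: heading 107.2°; drift -7.6° → track 99.6°, groundspeed 104.9 kt
Leg 4: heading 90.0°; drift -7.4° → track 82.6°, groundspeed 109.1 kt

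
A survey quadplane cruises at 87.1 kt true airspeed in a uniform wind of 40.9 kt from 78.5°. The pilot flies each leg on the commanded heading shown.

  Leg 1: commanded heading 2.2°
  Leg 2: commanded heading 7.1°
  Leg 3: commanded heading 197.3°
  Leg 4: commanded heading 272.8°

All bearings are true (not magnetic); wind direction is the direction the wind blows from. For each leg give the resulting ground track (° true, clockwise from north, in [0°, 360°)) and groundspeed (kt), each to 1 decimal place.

Leg 1: track=335.0°, groundspeed=87.0 kt
Leg 2: track=339.5°, groundspeed=83.6 kt
Leg 3: track=215.9°, groundspeed=112.7 kt
Leg 4: track=268.2°, groundspeed=127.1 kt

Leg 1: heading 2.2°; drift -27.2° → track 335.0°, groundspeed 87.0 kt
Leg 2: heading 7.1°; drift -27.6° → track 339.5°, groundspeed 83.6 kt
Leg 3: heading 197.3°; drift +18.6° → track 215.9°, groundspeed 112.7 kt
Leg 4: heading 272.8°; drift -4.6° → track 268.2°, groundspeed 127.1 kt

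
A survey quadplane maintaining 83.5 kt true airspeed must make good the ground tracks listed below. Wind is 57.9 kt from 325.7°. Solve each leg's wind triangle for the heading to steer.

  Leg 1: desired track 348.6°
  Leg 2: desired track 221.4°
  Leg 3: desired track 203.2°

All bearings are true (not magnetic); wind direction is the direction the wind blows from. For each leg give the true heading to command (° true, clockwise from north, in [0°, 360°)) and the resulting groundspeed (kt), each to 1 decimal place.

Leg 1: desired track 348.6°; wind correction -15.7° → command heading 332.9°, groundspeed 27.1 kt
Leg 2: desired track 221.4°; wind correction +42.2° → command heading 263.6°, groundspeed 76.1 kt
Leg 3: desired track 203.2°; wind correction +35.8° → command heading 239.0°, groundspeed 98.8 kt

Leg 1: heading=332.9°, groundspeed=27.1 kt
Leg 2: heading=263.6°, groundspeed=76.1 kt
Leg 3: heading=239.0°, groundspeed=98.8 kt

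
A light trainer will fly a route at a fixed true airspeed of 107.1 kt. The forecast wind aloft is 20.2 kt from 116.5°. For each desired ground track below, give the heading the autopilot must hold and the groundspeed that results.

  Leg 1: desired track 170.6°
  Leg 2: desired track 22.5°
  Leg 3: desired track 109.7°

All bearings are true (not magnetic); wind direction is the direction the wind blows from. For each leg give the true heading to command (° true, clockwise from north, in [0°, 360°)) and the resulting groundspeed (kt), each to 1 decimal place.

Leg 1: desired track 170.6°; wind correction -8.8° → command heading 161.8°, groundspeed 94.0 kt
Leg 2: desired track 22.5°; wind correction +10.8° → command heading 33.3°, groundspeed 106.6 kt
Leg 3: desired track 109.7°; wind correction +1.3° → command heading 111.0°, groundspeed 87.0 kt

Leg 1: heading=161.8°, groundspeed=94.0 kt
Leg 2: heading=33.3°, groundspeed=106.6 kt
Leg 3: heading=111.0°, groundspeed=87.0 kt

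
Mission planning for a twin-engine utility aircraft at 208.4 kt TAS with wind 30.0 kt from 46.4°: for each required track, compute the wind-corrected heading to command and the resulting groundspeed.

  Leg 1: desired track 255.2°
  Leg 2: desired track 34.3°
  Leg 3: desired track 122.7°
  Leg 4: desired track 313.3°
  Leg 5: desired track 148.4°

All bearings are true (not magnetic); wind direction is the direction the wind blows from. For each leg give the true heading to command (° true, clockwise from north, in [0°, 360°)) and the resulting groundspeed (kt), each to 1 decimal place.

Leg 1: heading=259.2°, groundspeed=234.2 kt
Leg 2: heading=36.0°, groundspeed=179.0 kt
Leg 3: heading=114.7°, groundspeed=199.2 kt
Leg 4: heading=321.6°, groundspeed=207.9 kt
Leg 5: heading=140.3°, groundspeed=212.6 kt

Leg 1: desired track 255.2°; wind correction +4.0° → command heading 259.2°, groundspeed 234.2 kt
Leg 2: desired track 34.3°; wind correction +1.7° → command heading 36.0°, groundspeed 179.0 kt
Leg 3: desired track 122.7°; wind correction -8.0° → command heading 114.7°, groundspeed 199.2 kt
Leg 4: desired track 313.3°; wind correction +8.3° → command heading 321.6°, groundspeed 207.9 kt
Leg 5: desired track 148.4°; wind correction -8.1° → command heading 140.3°, groundspeed 212.6 kt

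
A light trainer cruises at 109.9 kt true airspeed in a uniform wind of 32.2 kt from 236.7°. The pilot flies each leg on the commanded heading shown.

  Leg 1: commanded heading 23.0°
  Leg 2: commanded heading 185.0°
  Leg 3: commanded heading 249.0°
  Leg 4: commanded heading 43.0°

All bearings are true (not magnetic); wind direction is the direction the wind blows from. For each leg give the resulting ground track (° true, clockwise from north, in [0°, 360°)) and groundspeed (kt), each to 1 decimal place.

Leg 1: heading 23.0°; drift +7.4° → track 30.4°, groundspeed 137.9 kt
Leg 2: heading 185.0°; drift -15.7° → track 169.3°, groundspeed 93.4 kt
Leg 3: heading 249.0°; drift +5.0° → track 254.0°, groundspeed 78.7 kt
Leg 4: heading 43.0°; drift +3.1° → track 46.1°, groundspeed 141.4 kt

Leg 1: track=30.4°, groundspeed=137.9 kt
Leg 2: track=169.3°, groundspeed=93.4 kt
Leg 3: track=254.0°, groundspeed=78.7 kt
Leg 4: track=46.1°, groundspeed=141.4 kt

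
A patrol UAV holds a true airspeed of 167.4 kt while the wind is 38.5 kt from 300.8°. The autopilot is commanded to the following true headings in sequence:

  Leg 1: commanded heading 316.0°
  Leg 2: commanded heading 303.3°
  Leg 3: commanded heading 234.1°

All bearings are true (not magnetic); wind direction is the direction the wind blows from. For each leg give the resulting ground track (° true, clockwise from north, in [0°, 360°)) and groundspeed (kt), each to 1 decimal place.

Leg 1: heading 316.0°; drift +4.4° → track 320.4°, groundspeed 130.6 kt
Leg 2: heading 303.3°; drift +0.7° → track 304.0°, groundspeed 128.9 kt
Leg 3: heading 234.1°; drift -13.1° → track 221.0°, groundspeed 156.2 kt

Leg 1: track=320.4°, groundspeed=130.6 kt
Leg 2: track=304.0°, groundspeed=128.9 kt
Leg 3: track=221.0°, groundspeed=156.2 kt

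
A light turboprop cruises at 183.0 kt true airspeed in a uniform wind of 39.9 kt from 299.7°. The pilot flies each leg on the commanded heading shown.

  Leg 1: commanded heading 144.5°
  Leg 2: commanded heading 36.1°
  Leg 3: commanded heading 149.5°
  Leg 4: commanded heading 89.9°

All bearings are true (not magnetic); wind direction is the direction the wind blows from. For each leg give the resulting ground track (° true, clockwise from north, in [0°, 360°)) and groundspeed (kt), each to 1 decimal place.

Leg 1: track=140.1°, groundspeed=219.9 kt
Leg 2: track=48.0°, groundspeed=191.6 kt
Leg 3: track=144.3°, groundspeed=218.5 kt
Leg 4: track=95.1°, groundspeed=218.5 kt

Leg 1: heading 144.5°; drift -4.4° → track 140.1°, groundspeed 219.9 kt
Leg 2: heading 36.1°; drift +11.9° → track 48.0°, groundspeed 191.6 kt
Leg 3: heading 149.5°; drift -5.2° → track 144.3°, groundspeed 218.5 kt
Leg 4: heading 89.9°; drift +5.2° → track 95.1°, groundspeed 218.5 kt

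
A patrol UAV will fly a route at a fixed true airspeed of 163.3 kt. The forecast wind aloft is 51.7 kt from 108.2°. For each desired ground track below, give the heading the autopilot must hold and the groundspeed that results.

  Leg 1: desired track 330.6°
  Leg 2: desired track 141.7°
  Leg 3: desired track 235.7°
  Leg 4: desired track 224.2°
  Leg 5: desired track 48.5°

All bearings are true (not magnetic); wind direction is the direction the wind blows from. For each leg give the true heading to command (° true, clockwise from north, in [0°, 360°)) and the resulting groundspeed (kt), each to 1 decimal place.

Leg 1: desired track 330.6°; wind correction +12.3° → command heading 342.9°, groundspeed 197.7 kt
Leg 2: desired track 141.7°; wind correction -10.1° → command heading 131.6°, groundspeed 117.7 kt
Leg 3: desired track 235.7°; wind correction -14.5° → command heading 221.2°, groundspeed 189.5 kt
Leg 4: desired track 224.2°; wind correction -16.5° → command heading 207.7°, groundspeed 179.2 kt
Leg 5: desired track 48.5°; wind correction +15.9° → command heading 64.4°, groundspeed 131.0 kt

Leg 1: heading=342.9°, groundspeed=197.7 kt
Leg 2: heading=131.6°, groundspeed=117.7 kt
Leg 3: heading=221.2°, groundspeed=189.5 kt
Leg 4: heading=207.7°, groundspeed=179.2 kt
Leg 5: heading=64.4°, groundspeed=131.0 kt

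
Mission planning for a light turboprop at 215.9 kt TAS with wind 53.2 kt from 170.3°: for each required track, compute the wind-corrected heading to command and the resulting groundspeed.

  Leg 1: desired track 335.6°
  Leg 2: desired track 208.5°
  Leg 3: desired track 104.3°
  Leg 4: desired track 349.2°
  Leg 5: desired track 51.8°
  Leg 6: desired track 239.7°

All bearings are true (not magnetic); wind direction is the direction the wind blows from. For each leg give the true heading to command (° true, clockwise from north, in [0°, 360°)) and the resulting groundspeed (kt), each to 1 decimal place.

Leg 1: desired track 335.6°; wind correction -3.6° → command heading 332.0°, groundspeed 266.9 kt
Leg 2: desired track 208.5°; wind correction -8.8° → command heading 199.7°, groundspeed 171.6 kt
Leg 3: desired track 104.3°; wind correction +13.0° → command heading 117.3°, groundspeed 188.7 kt
Leg 4: desired track 349.2°; wind correction -0.3° → command heading 348.9°, groundspeed 269.1 kt
Leg 5: desired track 51.8°; wind correction +12.5° → command heading 64.3°, groundspeed 236.2 kt
Leg 6: desired track 239.7°; wind correction -13.3° → command heading 226.4°, groundspeed 191.4 kt

Leg 1: heading=332.0°, groundspeed=266.9 kt
Leg 2: heading=199.7°, groundspeed=171.6 kt
Leg 3: heading=117.3°, groundspeed=188.7 kt
Leg 4: heading=348.9°, groundspeed=269.1 kt
Leg 5: heading=64.3°, groundspeed=236.2 kt
Leg 6: heading=226.4°, groundspeed=191.4 kt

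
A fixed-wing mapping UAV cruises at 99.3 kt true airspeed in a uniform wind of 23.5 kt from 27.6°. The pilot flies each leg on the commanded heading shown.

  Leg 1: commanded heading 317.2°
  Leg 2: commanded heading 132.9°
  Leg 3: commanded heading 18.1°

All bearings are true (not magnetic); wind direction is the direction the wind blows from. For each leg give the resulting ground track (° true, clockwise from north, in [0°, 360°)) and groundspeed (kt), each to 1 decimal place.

Leg 1: heading 317.2°; drift -13.6° → track 303.6°, groundspeed 94.1 kt
Leg 2: heading 132.9°; drift +12.1° → track 145.0°, groundspeed 107.9 kt
Leg 3: heading 18.1°; drift -2.9° → track 15.2°, groundspeed 76.2 kt

Leg 1: track=303.6°, groundspeed=94.1 kt
Leg 2: track=145.0°, groundspeed=107.9 kt
Leg 3: track=15.2°, groundspeed=76.2 kt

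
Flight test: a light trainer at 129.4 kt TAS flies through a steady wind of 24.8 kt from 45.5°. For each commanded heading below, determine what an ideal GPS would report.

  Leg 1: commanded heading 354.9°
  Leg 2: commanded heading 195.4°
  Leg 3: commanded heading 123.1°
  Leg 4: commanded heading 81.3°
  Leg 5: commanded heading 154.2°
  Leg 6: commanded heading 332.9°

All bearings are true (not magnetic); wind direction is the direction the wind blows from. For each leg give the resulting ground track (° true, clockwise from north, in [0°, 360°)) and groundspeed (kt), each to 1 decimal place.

Leg 1: heading 354.9°; drift -9.6° → track 345.3°, groundspeed 115.3 kt
Leg 2: heading 195.4°; drift +4.7° → track 200.1°, groundspeed 151.4 kt
Leg 3: heading 123.1°; drift +11.0° → track 134.1°, groundspeed 126.4 kt
Leg 4: heading 81.3°; drift +7.6° → track 88.9°, groundspeed 110.2 kt
Leg 5: heading 154.2°; drift +9.7° → track 163.9°, groundspeed 139.3 kt
Leg 6: heading 332.9°; drift -11.0° → track 321.9°, groundspeed 124.3 kt

Leg 1: track=345.3°, groundspeed=115.3 kt
Leg 2: track=200.1°, groundspeed=151.4 kt
Leg 3: track=134.1°, groundspeed=126.4 kt
Leg 4: track=88.9°, groundspeed=110.2 kt
Leg 5: track=163.9°, groundspeed=139.3 kt
Leg 6: track=321.9°, groundspeed=124.3 kt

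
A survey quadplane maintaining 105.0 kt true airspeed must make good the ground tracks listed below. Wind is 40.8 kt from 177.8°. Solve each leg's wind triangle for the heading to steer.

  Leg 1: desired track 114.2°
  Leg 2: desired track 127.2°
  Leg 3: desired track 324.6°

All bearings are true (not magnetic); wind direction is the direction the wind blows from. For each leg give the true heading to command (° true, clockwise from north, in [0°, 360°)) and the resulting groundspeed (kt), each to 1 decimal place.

Leg 1: desired track 114.2°; wind correction +20.4° → command heading 134.6°, groundspeed 80.3 kt
Leg 2: desired track 127.2°; wind correction +17.5° → command heading 144.7°, groundspeed 74.3 kt
Leg 3: desired track 324.6°; wind correction -12.3° → command heading 312.3°, groundspeed 136.7 kt

Leg 1: heading=134.6°, groundspeed=80.3 kt
Leg 2: heading=144.7°, groundspeed=74.3 kt
Leg 3: heading=312.3°, groundspeed=136.7 kt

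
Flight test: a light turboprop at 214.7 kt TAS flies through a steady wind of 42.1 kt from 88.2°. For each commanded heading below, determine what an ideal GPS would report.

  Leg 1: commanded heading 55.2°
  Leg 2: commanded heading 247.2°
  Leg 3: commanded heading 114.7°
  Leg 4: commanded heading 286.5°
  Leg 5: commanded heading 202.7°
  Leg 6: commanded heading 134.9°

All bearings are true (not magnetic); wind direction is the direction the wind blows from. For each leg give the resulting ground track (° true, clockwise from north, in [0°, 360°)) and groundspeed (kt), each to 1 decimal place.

Leg 1: heading 55.2°; drift -7.3° → track 47.9°, groundspeed 180.9 kt
Leg 2: heading 247.2°; drift +3.4° → track 250.6°, groundspeed 254.5 kt
Leg 3: heading 114.7°; drift +6.1° → track 120.8°, groundspeed 178.0 kt
Leg 4: heading 286.5°; drift -3.0° → track 283.5°, groundspeed 255.0 kt
Leg 5: heading 202.7°; drift +9.4° → track 212.1°, groundspeed 235.3 kt
Leg 6: heading 134.9°; drift +9.4° → track 144.3°, groundspeed 188.3 kt

Leg 1: track=47.9°, groundspeed=180.9 kt
Leg 2: track=250.6°, groundspeed=254.5 kt
Leg 3: track=120.8°, groundspeed=178.0 kt
Leg 4: track=283.5°, groundspeed=255.0 kt
Leg 5: track=212.1°, groundspeed=235.3 kt
Leg 6: track=144.3°, groundspeed=188.3 kt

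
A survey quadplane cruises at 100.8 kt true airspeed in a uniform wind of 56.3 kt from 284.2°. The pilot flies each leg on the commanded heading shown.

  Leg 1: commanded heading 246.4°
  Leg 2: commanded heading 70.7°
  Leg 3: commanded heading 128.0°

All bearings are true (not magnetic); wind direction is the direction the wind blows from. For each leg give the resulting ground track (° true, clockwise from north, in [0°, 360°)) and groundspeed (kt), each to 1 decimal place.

Leg 1: heading 246.4°; drift -31.5° → track 214.9°, groundspeed 66.0 kt
Leg 2: heading 70.7°; drift +11.9° → track 82.6°, groundspeed 151.0 kt
Leg 3: heading 128.0°; drift -8.5° → track 119.5°, groundspeed 154.0 kt

Leg 1: track=214.9°, groundspeed=66.0 kt
Leg 2: track=82.6°, groundspeed=151.0 kt
Leg 3: track=119.5°, groundspeed=154.0 kt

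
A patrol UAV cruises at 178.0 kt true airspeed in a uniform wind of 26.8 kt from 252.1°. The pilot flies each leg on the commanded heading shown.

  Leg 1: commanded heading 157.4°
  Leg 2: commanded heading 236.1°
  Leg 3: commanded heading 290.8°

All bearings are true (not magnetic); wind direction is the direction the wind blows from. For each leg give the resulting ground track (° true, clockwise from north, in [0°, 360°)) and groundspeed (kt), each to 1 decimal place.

Leg 1: track=149.0°, groundspeed=182.2 kt
Leg 2: track=233.3°, groundspeed=152.4 kt
Leg 3: track=296.9°, groundspeed=158.0 kt

Leg 1: heading 157.4°; drift -8.4° → track 149.0°, groundspeed 182.2 kt
Leg 2: heading 236.1°; drift -2.8° → track 233.3°, groundspeed 152.4 kt
Leg 3: heading 290.8°; drift +6.1° → track 296.9°, groundspeed 158.0 kt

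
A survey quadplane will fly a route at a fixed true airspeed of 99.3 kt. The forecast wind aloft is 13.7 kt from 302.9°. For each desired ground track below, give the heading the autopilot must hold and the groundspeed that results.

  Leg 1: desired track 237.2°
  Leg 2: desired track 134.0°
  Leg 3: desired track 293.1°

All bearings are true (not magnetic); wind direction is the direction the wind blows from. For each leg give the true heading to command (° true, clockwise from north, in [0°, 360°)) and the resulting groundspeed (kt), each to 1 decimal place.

Leg 1: desired track 237.2°; wind correction +7.2° → command heading 244.4°, groundspeed 92.9 kt
Leg 2: desired track 134.0°; wind correction +1.5° → command heading 135.5°, groundspeed 112.7 kt
Leg 3: desired track 293.1°; wind correction +1.3° → command heading 294.4°, groundspeed 85.8 kt

Leg 1: heading=244.4°, groundspeed=92.9 kt
Leg 2: heading=135.5°, groundspeed=112.7 kt
Leg 3: heading=294.4°, groundspeed=85.8 kt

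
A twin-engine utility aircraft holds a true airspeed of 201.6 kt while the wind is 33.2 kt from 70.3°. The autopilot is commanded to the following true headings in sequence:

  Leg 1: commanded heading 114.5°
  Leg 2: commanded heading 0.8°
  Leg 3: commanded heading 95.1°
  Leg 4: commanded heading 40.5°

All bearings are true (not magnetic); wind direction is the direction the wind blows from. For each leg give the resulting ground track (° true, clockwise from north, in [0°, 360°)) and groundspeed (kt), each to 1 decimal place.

Leg 1: track=121.9°, groundspeed=179.3 kt
Leg 2: track=351.5°, groundspeed=192.5 kt
Leg 3: track=99.7°, groundspeed=172.0 kt
Leg 4: track=35.0°, groundspeed=173.6 kt

Leg 1: heading 114.5°; drift +7.4° → track 121.9°, groundspeed 179.3 kt
Leg 2: heading 0.8°; drift -9.3° → track 351.5°, groundspeed 192.5 kt
Leg 3: heading 95.1°; drift +4.6° → track 99.7°, groundspeed 172.0 kt
Leg 4: heading 40.5°; drift -5.5° → track 35.0°, groundspeed 173.6 kt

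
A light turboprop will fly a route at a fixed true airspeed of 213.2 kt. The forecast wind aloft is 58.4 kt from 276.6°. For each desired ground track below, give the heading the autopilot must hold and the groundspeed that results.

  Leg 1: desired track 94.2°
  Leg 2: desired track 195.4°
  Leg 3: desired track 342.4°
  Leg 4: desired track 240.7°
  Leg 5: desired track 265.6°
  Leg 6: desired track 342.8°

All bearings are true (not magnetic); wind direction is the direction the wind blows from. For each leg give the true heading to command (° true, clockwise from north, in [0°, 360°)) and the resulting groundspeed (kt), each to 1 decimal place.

Leg 1: desired track 94.2°; wind correction -0.7° → command heading 93.5°, groundspeed 271.5 kt
Leg 2: desired track 195.4°; wind correction +15.7° → command heading 211.1°, groundspeed 196.3 kt
Leg 3: desired track 342.4°; wind correction -14.5° → command heading 327.9°, groundspeed 182.5 kt
Leg 4: desired track 240.7°; wind correction +9.2° → command heading 249.9°, groundspeed 163.1 kt
Leg 5: desired track 265.6°; wind correction +3.0° → command heading 268.6°, groundspeed 155.6 kt
Leg 6: desired track 342.8°; wind correction -14.5° → command heading 328.3°, groundspeed 182.8 kt

Leg 1: heading=93.5°, groundspeed=271.5 kt
Leg 2: heading=211.1°, groundspeed=196.3 kt
Leg 3: heading=327.9°, groundspeed=182.5 kt
Leg 4: heading=249.9°, groundspeed=163.1 kt
Leg 5: heading=268.6°, groundspeed=155.6 kt
Leg 6: heading=328.3°, groundspeed=182.8 kt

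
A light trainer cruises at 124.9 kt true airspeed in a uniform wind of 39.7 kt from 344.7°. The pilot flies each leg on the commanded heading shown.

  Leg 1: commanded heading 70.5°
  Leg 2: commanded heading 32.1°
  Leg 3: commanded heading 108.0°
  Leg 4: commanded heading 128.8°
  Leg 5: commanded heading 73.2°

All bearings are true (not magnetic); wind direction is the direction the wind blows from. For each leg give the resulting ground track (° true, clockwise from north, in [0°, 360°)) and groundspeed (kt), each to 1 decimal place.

Leg 1: heading 70.5°; drift +18.0° → track 88.5°, groundspeed 128.3 kt
Leg 2: heading 32.1°; drift +16.6° → track 48.7°, groundspeed 102.3 kt
Leg 3: heading 108.0°; drift +12.7° → track 120.7°, groundspeed 150.4 kt
Leg 4: heading 128.8°; drift +8.4° → track 137.2°, groundspeed 158.8 kt
Leg 5: heading 73.2°; drift +17.8° → track 91.0°, groundspeed 130.1 kt

Leg 1: track=88.5°, groundspeed=128.3 kt
Leg 2: track=48.7°, groundspeed=102.3 kt
Leg 3: track=120.7°, groundspeed=150.4 kt
Leg 4: track=137.2°, groundspeed=158.8 kt
Leg 5: track=91.0°, groundspeed=130.1 kt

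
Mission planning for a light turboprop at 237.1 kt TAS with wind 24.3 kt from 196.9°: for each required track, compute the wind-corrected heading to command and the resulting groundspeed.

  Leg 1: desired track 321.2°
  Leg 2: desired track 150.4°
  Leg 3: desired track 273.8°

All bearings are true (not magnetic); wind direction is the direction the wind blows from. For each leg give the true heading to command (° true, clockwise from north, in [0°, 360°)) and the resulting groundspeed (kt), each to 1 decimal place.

Leg 1: desired track 321.2°; wind correction -4.9° → command heading 316.3°, groundspeed 249.9 kt
Leg 2: desired track 150.4°; wind correction +4.3° → command heading 154.7°, groundspeed 219.7 kt
Leg 3: desired track 273.8°; wind correction -5.7° → command heading 268.1°, groundspeed 230.4 kt

Leg 1: heading=316.3°, groundspeed=249.9 kt
Leg 2: heading=154.7°, groundspeed=219.7 kt
Leg 3: heading=268.1°, groundspeed=230.4 kt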